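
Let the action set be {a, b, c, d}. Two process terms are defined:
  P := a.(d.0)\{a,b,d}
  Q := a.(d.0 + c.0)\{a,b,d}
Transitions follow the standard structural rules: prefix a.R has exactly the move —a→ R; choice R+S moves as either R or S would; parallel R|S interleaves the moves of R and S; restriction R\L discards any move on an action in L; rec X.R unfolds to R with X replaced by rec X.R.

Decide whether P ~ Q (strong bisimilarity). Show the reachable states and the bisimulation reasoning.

P ≁ Q

Reachable graph of P (2 states):
  u0 = a.(d.0)\{a,b,d} has moves --a--▸ u1
  u1 = (d.0)\{a,b,d} has moves stopped
Reachable graph of Q (3 states):
  v0 = a.(d.0 + c.0)\{a,b,d} has moves --a--▸ v1
  v1 = (d.0 + c.0)\{a,b,d} has moves --c--▸ v2
  v2 = 0\{a,b,d} has moves stopped
Partition-refinement fixed point:
  B0 = {u0}
  B1 = {u1, v2}
  B2 = {v0}
  B3 = {v1}
u0 ∈ B0, v0 ∈ B2 → different blocks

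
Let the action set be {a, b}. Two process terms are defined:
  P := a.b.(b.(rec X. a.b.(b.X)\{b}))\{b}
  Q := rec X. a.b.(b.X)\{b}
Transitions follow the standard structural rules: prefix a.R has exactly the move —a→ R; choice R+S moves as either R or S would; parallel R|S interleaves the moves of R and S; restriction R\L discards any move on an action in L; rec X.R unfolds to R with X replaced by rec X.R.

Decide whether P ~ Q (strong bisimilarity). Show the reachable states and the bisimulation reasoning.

Reachable graph of P (3 states):
  m0 = a.b.(b.(rec X. a.b.(b.X)\{b}))\{b} | —a→ m1
  m1 = b.(b.(rec X. a.b.(b.X)\{b}))\{b} | —b→ m2
  m2 = (b.(rec X. a.b.(b.X)\{b}))\{b} | (no moves)
Reachable graph of Q (3 states):
  n0 = rec X. a.b.(b.X)\{b} | —a→ n1
  n1 = b.(b.(rec X. a.b.(b.X)\{b}))\{b} | —b→ n2
  n2 = (b.(rec X. a.b.(b.X)\{b}))\{b} | (no moves)
Partition-refinement fixed point:
  B0 = {m0, n0}
  B1 = {m1, n1}
  B2 = {m2, n2}
m0 ∈ B0, n0 ∈ B0 → same block

bisimilar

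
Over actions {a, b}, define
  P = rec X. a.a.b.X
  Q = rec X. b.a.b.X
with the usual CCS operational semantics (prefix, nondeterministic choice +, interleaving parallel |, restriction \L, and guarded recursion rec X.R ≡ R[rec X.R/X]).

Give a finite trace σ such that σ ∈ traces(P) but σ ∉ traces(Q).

a

P's transition system — 3 states:
  s0 = rec X. a.a.b.X | —a→ s1
  s1 = a.b.(rec X. a.a.b.X) | —a→ s2
  s2 = b.(rec X. a.a.b.X) | —b→ s0
Q's transition system — 3 states:
  t0 = rec X. b.a.b.X | —b→ t1
  t1 = a.b.(rec X. b.a.b.X) | —a→ t2
  t2 = b.(rec X. b.a.b.X) | —b→ t0
Trace ⟨a⟩ through P, begin at {s0}:
  step 1 (a): {s1}
  ✓ P
Trace ⟨a⟩ through Q, begin at {t0}:
  step 1 (a): ∅  — Q cannot continue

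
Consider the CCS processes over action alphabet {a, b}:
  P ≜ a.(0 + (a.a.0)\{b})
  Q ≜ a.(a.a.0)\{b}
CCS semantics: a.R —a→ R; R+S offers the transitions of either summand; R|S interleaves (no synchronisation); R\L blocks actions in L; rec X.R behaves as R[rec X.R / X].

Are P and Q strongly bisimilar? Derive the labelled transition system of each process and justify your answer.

LTS(P): 4 reachable states
  p0 = a.(0 + (a.a.0)\{b}) ⊢ --a--▸ p1
  p1 = 0 + (a.a.0)\{b} ⊢ --a--▸ p2
  p2 = (a.0)\{b} ⊢ --a--▸ p3
  p3 = 0\{b} ⊢ stopped
LTS(Q): 4 reachable states
  q0 = a.(a.a.0)\{b} ⊢ --a--▸ q1
  q1 = (a.a.0)\{b} ⊢ --a--▸ q2
  q2 = (a.0)\{b} ⊢ --a--▸ q3
  q3 = 0\{b} ⊢ stopped
Coarsest stable partition (strong bisimilarity classes):
  B0 = {p0, q0}
  B1 = {p1, q1}
  B2 = {p2, q2}
  B3 = {p3, q3}
p0 ∈ B0, q0 ∈ B0 → same block

YES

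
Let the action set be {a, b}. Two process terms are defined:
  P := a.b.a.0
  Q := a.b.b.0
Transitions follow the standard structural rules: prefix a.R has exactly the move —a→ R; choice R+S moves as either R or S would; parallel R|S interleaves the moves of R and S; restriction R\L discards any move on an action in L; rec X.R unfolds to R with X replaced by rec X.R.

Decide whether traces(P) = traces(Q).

Reachable graph of P (4 states):
  m0 = a.b.a.0 has moves ··a··> m1
  m1 = b.a.0 has moves ··b··> m2
  m2 = a.0 has moves ··a··> m3
  m3 = 0 has moves ∅
Reachable graph of Q (4 states):
  n0 = a.b.b.0 has moves ··a··> n1
  n1 = b.b.0 has moves ··b··> n2
  n2 = b.0 has moves ··b··> n3
  n3 = 0 has moves ∅
Trace ⟨aba⟩ through P, begin at {m0}:
  step 1 (a): {m1}
  step 2 (b): {m2}
  step 3 (a): {m3}
  P completes σ.
Trace ⟨aba⟩ through Q, begin at {n0}:
  step 1 (a): {n1}
  step 2 (b): {n2}
  step 3 (a): ∅ (Q stuck)

trace-distinct — witness ⟨aba⟩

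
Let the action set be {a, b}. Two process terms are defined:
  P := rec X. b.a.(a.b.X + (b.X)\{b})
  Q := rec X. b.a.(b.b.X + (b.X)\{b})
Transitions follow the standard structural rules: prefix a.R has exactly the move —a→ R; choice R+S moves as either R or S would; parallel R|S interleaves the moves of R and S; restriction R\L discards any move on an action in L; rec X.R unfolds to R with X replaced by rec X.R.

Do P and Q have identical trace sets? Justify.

LTS(P): 4 reachable states
  u0 = rec X. b.a.(a.b.X + (b.X)\{b}) :: --b--▸ u1
  u1 = a.(a.b.(rec X. b.a.(a.b.X + (b.X)\{b})) + (b.(rec X. b.a.(a.b.X + (b.X)\{b})))\{b}) :: --a--▸ u2
  u2 = a.b.(rec X. b.a.(a.b.X + (b.X)\{b})) + (b.(rec X. b.a.(a.b.X + (b.X)\{b})))\{b} :: --a--▸ u3
  u3 = b.(rec X. b.a.(a.b.X + (b.X)\{b})) :: --b--▸ u0
LTS(Q): 4 reachable states
  v0 = rec X. b.a.(b.b.X + (b.X)\{b}) :: --b--▸ v1
  v1 = a.(b.b.(rec X. b.a.(b.b.X + (b.X)\{b})) + (b.(rec X. b.a.(b.b.X + (b.X)\{b})))\{b}) :: --a--▸ v2
  v2 = b.b.(rec X. b.a.(b.b.X + (b.X)\{b})) + (b.(rec X. b.a.(b.b.X + (b.X)\{b})))\{b} :: --b--▸ v3
  v3 = b.(rec X. b.a.(b.b.X + (b.X)\{b})) :: --b--▸ v0
Trace ⟨baa⟩ through P, begin at {u0}:
  after b @ step 1: {u1}
  after a @ step 2: {u2}
  after a @ step 3: {u3}
  — P admits the full trace.
Trace ⟨baa⟩ through Q, begin at {v0}:
  after b @ step 1: {v1}
  after a @ step 2: {v2}
  after a @ step 3: ∅ (Q stuck)

traces(P) ≠ traces(Q) — witness ⟨baa⟩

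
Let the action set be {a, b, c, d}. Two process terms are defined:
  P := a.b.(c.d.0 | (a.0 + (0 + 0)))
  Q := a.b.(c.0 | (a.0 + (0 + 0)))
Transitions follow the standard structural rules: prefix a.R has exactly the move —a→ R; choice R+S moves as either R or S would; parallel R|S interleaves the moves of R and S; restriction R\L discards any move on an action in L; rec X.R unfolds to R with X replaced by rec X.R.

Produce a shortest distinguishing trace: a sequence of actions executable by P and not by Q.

abcd

P's transition system — 8 states:
  s0 = a.b.(c.d.0 | (a.0 + (0 + 0))) :: --a--▸ s1
  s1 = b.(c.d.0 | (a.0 + (0 + 0))) :: --b--▸ s2
  s2 = c.d.0 | (a.0 + (0 + 0)) :: --a--▸ s3, --c--▸ s4
  s3 = c.d.0 | 0 :: --c--▸ s5
  s4 = d.0 | (a.0 + (0 + 0)) :: --a--▸ s5, --d--▸ s6
  s5 = d.0 | 0 :: --d--▸ s7
  s6 = 0 | (a.0 + (0 + 0)) :: --a--▸ s7
  s7 = 0 | 0 :: deadlocked
Q's transition system — 6 states:
  t0 = a.b.(c.0 | (a.0 + (0 + 0))) :: --a--▸ t1
  t1 = b.(c.0 | (a.0 + (0 + 0))) :: --b--▸ t2
  t2 = c.0 | (a.0 + (0 + 0)) :: --a--▸ t3, --c--▸ t4
  t3 = c.0 | 0 :: --c--▸ t5
  t4 = 0 | (a.0 + (0 + 0)) :: --a--▸ t5
  t5 = 0 | 0 :: deadlocked
Trace ⟨abcd⟩ through P, begin at {s0}:
  step 1 (a): {s1}
  step 2 (b): {s2}
  step 3 (c): {s4}
  step 4 (d): {s6}
  ✓ P
Trace ⟨abcd⟩ through Q, begin at {t0}:
  step 1 (a): {t1}
  step 2 (b): {t2}
  step 3 (c): {t4}
  step 4 (d): no successor for Q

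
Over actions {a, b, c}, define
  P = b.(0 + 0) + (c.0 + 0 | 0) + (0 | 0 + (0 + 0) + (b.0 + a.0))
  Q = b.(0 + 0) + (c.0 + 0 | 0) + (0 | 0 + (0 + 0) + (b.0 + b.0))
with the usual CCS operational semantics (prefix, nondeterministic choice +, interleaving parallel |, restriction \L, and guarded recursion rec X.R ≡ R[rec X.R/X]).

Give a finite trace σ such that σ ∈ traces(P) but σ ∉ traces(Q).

a

Reachable graph of P (3 states):
  m0 = b.(0 + 0) + (c.0 + 0 | 0) + (0 | 0 + (0 + 0) + (b.0 + a.0)) → —a→ m1, —b→ m1, —b→ m2, —c→ m1
  m1 = 0 → ∅
  m2 = 0 + 0 → ∅
Reachable graph of Q (3 states):
  n0 = b.(0 + 0) + (c.0 + 0 | 0) + (0 | 0 + (0 + 0) + (b.0 + b.0)) → —b→ n1, —b→ n2, —c→ n1
  n1 = 0 → ∅
  n2 = 0 + 0 → ∅
Trace ⟨a⟩ through P, begin at {m0}:
  [1] a ⇒ {m1}
  P completes σ.
Trace ⟨a⟩ through Q, begin at {n0}:
  [1] a ⇒ ∅  — Q cannot continue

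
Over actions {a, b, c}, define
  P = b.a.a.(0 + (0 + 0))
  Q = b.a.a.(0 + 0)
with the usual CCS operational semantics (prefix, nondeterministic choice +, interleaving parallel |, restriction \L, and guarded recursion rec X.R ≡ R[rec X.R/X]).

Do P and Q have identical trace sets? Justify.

LTS(P): 4 reachable states
  s0 = b.a.a.(0 + (0 + 0)) has moves =b=> s1
  s1 = a.a.(0 + (0 + 0)) has moves =a=> s2
  s2 = a.(0 + (0 + 0)) has moves =a=> s3
  s3 = 0 + (0 + 0) has moves stopped
LTS(Q): 4 reachable states
  t0 = b.a.a.(0 + 0) has moves =b=> t1
  t1 = a.a.(0 + 0) has moves =a=> t2
  t2 = a.(0 + 0) has moves =a=> t3
  t3 = 0 + 0 has moves stopped
Coarsest stable partition (strong bisimilarity classes):
  B0 = {s0, t0}
  B1 = {s1, t1}
  B2 = {s2, t2}
  B3 = {s3, t3}
s0 ∈ B0, t0 ∈ B0 → same block
Bisimilar ⇒ trace-equivalent.

traces(P) = traces(Q)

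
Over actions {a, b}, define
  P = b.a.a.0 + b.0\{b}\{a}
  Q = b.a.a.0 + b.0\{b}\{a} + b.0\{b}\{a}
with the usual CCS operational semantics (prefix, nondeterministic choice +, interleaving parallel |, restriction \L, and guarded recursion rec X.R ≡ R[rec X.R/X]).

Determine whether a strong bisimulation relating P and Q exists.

P ~ Q

LTS(P): 5 reachable states
  s0 = b.a.a.0 + b.0\{b}\{a} ⊢ —b→ s1, —b→ s2
  s1 = 0\{b}\{a} ⊢ ·
  s2 = a.a.0 ⊢ —a→ s3
  s3 = a.0 ⊢ —a→ s4
  s4 = 0 ⊢ ·
LTS(Q): 5 reachable states
  t0 = b.a.a.0 + b.0\{b}\{a} + b.0\{b}\{a} ⊢ —b→ t1, —b→ t2
  t1 = 0\{b}\{a} ⊢ ·
  t2 = a.a.0 ⊢ —a→ t3
  t3 = a.0 ⊢ —a→ t4
  t4 = 0 ⊢ ·
Coarsest stable partition (strong bisimilarity classes):
  B0 = {s0, t0}
  B1 = {s1, s4, t1, t4}
  B2 = {s2, t2}
  B3 = {s3, t3}
s0 ∈ B0, t0 ∈ B0 → same block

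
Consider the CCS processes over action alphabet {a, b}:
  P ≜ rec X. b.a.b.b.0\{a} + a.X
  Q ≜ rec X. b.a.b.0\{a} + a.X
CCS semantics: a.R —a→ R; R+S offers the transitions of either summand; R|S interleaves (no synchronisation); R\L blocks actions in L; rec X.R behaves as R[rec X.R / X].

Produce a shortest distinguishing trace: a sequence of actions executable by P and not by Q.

P's transition system — 5 states:
  s0 = rec X. b.a.b.b.0\{a} + a.X has moves --a--▸ s0, --b--▸ s1
  s1 = a.b.b.0\{a} has moves --a--▸ s2
  s2 = b.b.0\{a} has moves --b--▸ s3
  s3 = b.0\{a} has moves --b--▸ s4
  s4 = 0\{a} has moves stopped
Q's transition system — 4 states:
  t0 = rec X. b.a.b.0\{a} + a.X has moves --a--▸ t0, --b--▸ t1
  t1 = a.b.0\{a} has moves --a--▸ t2
  t2 = b.0\{a} has moves --b--▸ t3
  t3 = 0\{a} has moves stopped
Trace ⟨babb⟩ through P, begin at {s0}:
  [1] b ⇒ {s1}
  [2] a ⇒ {s2}
  [3] b ⇒ {s3}
  [4] b ⇒ {s4}
  — P admits the full trace.
Trace ⟨babb⟩ through Q, begin at {t0}:
  [1] b ⇒ {t1}
  [2] a ⇒ {t2}
  [3] b ⇒ {t3}
  [4] b ⇒ ∅ (Q stuck)

babb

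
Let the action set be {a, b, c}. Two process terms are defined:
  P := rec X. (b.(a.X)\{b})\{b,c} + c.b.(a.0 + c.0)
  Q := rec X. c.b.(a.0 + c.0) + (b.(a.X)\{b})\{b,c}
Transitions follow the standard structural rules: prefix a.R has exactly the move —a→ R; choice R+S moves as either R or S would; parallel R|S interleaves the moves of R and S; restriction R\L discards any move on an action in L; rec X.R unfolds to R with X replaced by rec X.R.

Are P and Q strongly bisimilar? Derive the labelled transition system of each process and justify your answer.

YES

LTS(P): 4 reachable states
  u0 = rec X. (b.(a.X)\{b})\{b,c} + c.b.(a.0 + c.0) has moves ··c··> u1
  u1 = b.(a.0 + c.0) has moves ··b··> u2
  u2 = a.0 + c.0 has moves ··a··> u3, ··c··> u3
  u3 = 0 has moves ·
LTS(Q): 4 reachable states
  v0 = rec X. c.b.(a.0 + c.0) + (b.(a.X)\{b})\{b,c} has moves ··c··> v1
  v1 = b.(a.0 + c.0) has moves ··b··> v2
  v2 = a.0 + c.0 has moves ··a··> v3, ··c··> v3
  v3 = 0 has moves ·
Coarsest stable partition (strong bisimilarity classes):
  B0 = {u0, v0}
  B1 = {u1, v1}
  B2 = {u2, v2}
  B3 = {u3, v3}
u0 ∈ B0, v0 ∈ B0 → same block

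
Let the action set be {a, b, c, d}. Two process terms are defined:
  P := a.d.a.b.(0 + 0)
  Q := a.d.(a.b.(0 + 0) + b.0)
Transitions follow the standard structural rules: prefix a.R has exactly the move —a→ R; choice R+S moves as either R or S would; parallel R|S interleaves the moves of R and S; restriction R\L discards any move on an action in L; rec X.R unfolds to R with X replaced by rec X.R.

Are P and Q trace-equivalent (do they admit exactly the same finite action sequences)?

LTS(P): 5 reachable states
  s0 = a.d.a.b.(0 + 0) → —a→ s1
  s1 = d.a.b.(0 + 0) → —d→ s2
  s2 = a.b.(0 + 0) → —a→ s3
  s3 = b.(0 + 0) → —b→ s4
  s4 = 0 + 0 → ∅
LTS(Q): 6 reachable states
  t0 = a.d.(a.b.(0 + 0) + b.0) → —a→ t1
  t1 = d.(a.b.(0 + 0) + b.0) → —d→ t2
  t2 = a.b.(0 + 0) + b.0 → —a→ t3, —b→ t4
  t3 = b.(0 + 0) → —b→ t5
  t4 = 0 → ∅
  t5 = 0 + 0 → ∅
Run σ = ⟨adb⟩ on Q: start {t0}
  after a @ step 1: {t1}
  after d @ step 2: {t2}
  after b @ step 3: {t4}
  — Q admits the full trace.
Run σ = ⟨adb⟩ on P: start {s0}
  after a @ step 1: {s1}
  after d @ step 2: {s2}
  after b @ step 3: ∅  — P cannot continue

trace-distinct — witness ⟨adb⟩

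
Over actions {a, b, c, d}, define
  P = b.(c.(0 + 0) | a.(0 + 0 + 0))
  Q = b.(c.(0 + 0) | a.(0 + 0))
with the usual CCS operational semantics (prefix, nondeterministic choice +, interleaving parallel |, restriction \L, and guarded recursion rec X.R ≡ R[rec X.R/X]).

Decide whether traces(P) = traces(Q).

YES

Reachable graph of P (5 states):
  m0 = b.(c.(0 + 0) | a.(0 + 0 + 0)) :: =b=> m1
  m1 = c.(0 + 0) | a.(0 + 0 + 0) :: =a=> m2, =c=> m3
  m2 = c.(0 + 0) | (0 + 0 + 0) :: =c=> m4
  m3 = (0 + 0) | a.(0 + 0 + 0) :: =a=> m4
  m4 = (0 + 0) | (0 + 0 + 0) :: ·
Reachable graph of Q (5 states):
  n0 = b.(c.(0 + 0) | a.(0 + 0)) :: =b=> n1
  n1 = c.(0 + 0) | a.(0 + 0) :: =a=> n2, =c=> n3
  n2 = c.(0 + 0) | (0 + 0) :: =c=> n4
  n3 = (0 + 0) | a.(0 + 0) :: =a=> n4
  n4 = (0 + 0) | (0 + 0) :: ·
Bisimilarity quotient blocks:
  B0 = {m0, n0}
  B1 = {m1, n1}
  B2 = {m3, n3}
  B3 = {m4, n4}
  B4 = {m2, n2}
m0 ∈ B0, n0 ∈ B0 → same block
Bisimilar ⇒ trace-equivalent.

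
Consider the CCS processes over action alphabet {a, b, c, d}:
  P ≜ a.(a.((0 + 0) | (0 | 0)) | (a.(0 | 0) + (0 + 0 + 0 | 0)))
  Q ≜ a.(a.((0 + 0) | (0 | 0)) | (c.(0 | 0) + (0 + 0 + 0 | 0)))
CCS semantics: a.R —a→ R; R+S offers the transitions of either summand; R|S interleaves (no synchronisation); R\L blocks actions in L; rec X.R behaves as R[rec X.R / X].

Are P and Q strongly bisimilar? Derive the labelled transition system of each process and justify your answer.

P ≁ Q

P's transition system — 5 states:
  m0 = a.(a.((0 + 0) | (0 | 0)) | (a.(0 | 0) + (0 + 0 + 0 | 0))) | —a→ m1
  m1 = a.((0 + 0) | (0 | 0)) | (a.(0 | 0) + (0 + 0 + 0 | 0)) | —a→ m2, —a→ m3
  m2 = (0 + 0) | (0 | 0) | (a.(0 | 0) + (0 + 0 + 0 | 0)) | —a→ m4
  m3 = a.((0 + 0) | (0 | 0)) | (0 | 0) | —a→ m4
  m4 = (0 + 0) | (0 | 0) | (0 | 0) | (no moves)
Q's transition system — 5 states:
  n0 = a.(a.((0 + 0) | (0 | 0)) | (c.(0 | 0) + (0 + 0 + 0 | 0))) | —a→ n1
  n1 = a.((0 + 0) | (0 | 0)) | (c.(0 | 0) + (0 + 0 + 0 | 0)) | —a→ n2, —c→ n3
  n2 = (0 + 0) | (0 | 0) | (c.(0 | 0) + (0 + 0 + 0 | 0)) | —c→ n4
  n3 = a.((0 + 0) | (0 | 0)) | (0 | 0) | —a→ n4
  n4 = (0 + 0) | (0 | 0) | (0 | 0) | (no moves)
Coarsest stable partition (strong bisimilarity classes):
  B0 = {m0}
  B1 = {m1}
  B2 = {m2, m3, n3}
  B3 = {m4, n4}
  B4 = {n0}
  B5 = {n1}
  B6 = {n2}
m0 ∈ B0, n0 ∈ B4 → different blocks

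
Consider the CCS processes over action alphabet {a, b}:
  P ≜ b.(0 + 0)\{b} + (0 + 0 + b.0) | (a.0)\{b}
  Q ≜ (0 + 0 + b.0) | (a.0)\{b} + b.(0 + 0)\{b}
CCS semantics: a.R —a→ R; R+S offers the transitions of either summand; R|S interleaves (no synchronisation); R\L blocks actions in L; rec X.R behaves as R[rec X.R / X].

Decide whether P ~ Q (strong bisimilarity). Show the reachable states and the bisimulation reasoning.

P's transition system — 5 states:
  u0 = b.(0 + 0)\{b} + (0 + 0 + b.0) | (a.0)\{b} has moves -a-> u1, -b-> u2, -b-> u3
  u1 = (0 + 0 + b.0) | 0\{b} has moves -b-> u4
  u2 = (0 + 0)\{b} has moves ∅
  u3 = 0 | (a.0)\{b} has moves -a-> u4
  u4 = 0 | 0\{b} has moves ∅
Q's transition system — 5 states:
  v0 = (0 + 0 + b.0) | (a.0)\{b} + b.(0 + 0)\{b} has moves -a-> v1, -b-> v2, -b-> v3
  v1 = (0 + 0 + b.0) | 0\{b} has moves -b-> v4
  v2 = (0 + 0)\{b} has moves ∅
  v3 = 0 | (a.0)\{b} has moves -a-> v4
  v4 = 0 | 0\{b} has moves ∅
Bisimilarity quotient blocks:
  B0 = {u0, v0}
  B1 = {u2, u4, v2, v4}
  B2 = {u1, v1}
  B3 = {u3, v3}
u0 ∈ B0, v0 ∈ B0 → same block

YES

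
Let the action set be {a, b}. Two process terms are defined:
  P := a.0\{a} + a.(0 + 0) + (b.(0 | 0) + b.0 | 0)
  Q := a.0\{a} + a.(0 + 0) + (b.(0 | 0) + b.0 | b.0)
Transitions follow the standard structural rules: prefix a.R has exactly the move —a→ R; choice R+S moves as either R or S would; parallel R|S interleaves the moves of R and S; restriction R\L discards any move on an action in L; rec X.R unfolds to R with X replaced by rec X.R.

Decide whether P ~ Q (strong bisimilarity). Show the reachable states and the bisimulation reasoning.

NO

P's transition system — 4 states:
  p0 = a.0\{a} + a.(0 + 0) + (b.(0 | 0) + b.0 | 0) | -a-> p1, -a-> p2, -b-> p3
  p1 = 0 + 0 | deadlocked
  p2 = 0\{a} | deadlocked
  p3 = 0 | 0 | deadlocked
Q's transition system — 6 states:
  q0 = a.0\{a} + a.(0 + 0) + (b.(0 | 0) + b.0 | b.0) | -a-> q1, -a-> q2, -b-> q3, -b-> q4, -b-> q5
  q1 = 0 + 0 | deadlocked
  q2 = 0\{a} | deadlocked
  q3 = 0 | 0 | deadlocked
  q4 = 0 | b.0 | -b-> q3
  q5 = b.0 | 0 | -b-> q3
Bisimilarity quotient blocks:
  B0 = {p0}
  B1 = {p1, p2, p3, q1, q2, q3}
  B2 = {q0}
  B3 = {q4, q5}
p0 ∈ B0, q0 ∈ B2 → different blocks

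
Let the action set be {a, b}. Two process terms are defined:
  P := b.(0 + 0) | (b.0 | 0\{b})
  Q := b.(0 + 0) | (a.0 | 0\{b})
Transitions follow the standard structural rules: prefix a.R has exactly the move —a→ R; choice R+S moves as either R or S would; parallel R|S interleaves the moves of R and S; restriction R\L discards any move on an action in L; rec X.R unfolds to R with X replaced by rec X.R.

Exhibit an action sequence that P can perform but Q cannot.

Reachable graph of P (4 states):
  u0 = b.(0 + 0) | (b.0 | 0\{b}) ⊢ -b-> u1, -b-> u2
  u1 = (0 + 0) | (b.0 | 0\{b}) ⊢ -b-> u3
  u2 = b.(0 + 0) | (0 | 0\{b}) ⊢ -b-> u3
  u3 = (0 + 0) | (0 | 0\{b}) ⊢ deadlocked
Reachable graph of Q (4 states):
  v0 = b.(0 + 0) | (a.0 | 0\{b}) ⊢ -a-> v1, -b-> v2
  v1 = b.(0 + 0) | (0 | 0\{b}) ⊢ -b-> v3
  v2 = (0 + 0) | (a.0 | 0\{b}) ⊢ -a-> v3
  v3 = (0 + 0) | (0 | 0\{b}) ⊢ deadlocked
Run σ = ⟨bb⟩ on P: start {u0}
  after b @ step 1: {u1, u2}
  after b @ step 2: {u3}
  — P admits the full trace.
Run σ = ⟨bb⟩ on Q: start {v0}
  after b @ step 1: {v2}
  after b @ step 2: no successor for Q

bb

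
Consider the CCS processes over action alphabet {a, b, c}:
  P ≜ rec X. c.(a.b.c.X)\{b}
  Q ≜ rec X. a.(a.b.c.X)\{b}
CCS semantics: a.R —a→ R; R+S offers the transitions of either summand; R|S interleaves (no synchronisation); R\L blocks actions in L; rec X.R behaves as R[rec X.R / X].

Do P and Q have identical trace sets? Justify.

trace-distinct — witness ⟨c⟩

LTS(P): 3 reachable states
  m0 = rec X. c.(a.b.c.X)\{b} has moves -c-> m1
  m1 = (a.b.c.(rec X. c.(a.b.c.X)\{b}))\{b} has moves -a-> m2
  m2 = (b.c.(rec X. c.(a.b.c.X)\{b}))\{b} has moves ∅
LTS(Q): 3 reachable states
  n0 = rec X. a.(a.b.c.X)\{b} has moves -a-> n1
  n1 = (a.b.c.(rec X. a.(a.b.c.X)\{b}))\{b} has moves -a-> n2
  n2 = (b.c.(rec X. a.(a.b.c.X)\{b}))\{b} has moves ∅
Run σ = ⟨c⟩ on P: start {m0}
  [1] c ⇒ {m1}
  — P admits the full trace.
Run σ = ⟨c⟩ on Q: start {n0}
  [1] c ⇒ ∅ (Q stuck)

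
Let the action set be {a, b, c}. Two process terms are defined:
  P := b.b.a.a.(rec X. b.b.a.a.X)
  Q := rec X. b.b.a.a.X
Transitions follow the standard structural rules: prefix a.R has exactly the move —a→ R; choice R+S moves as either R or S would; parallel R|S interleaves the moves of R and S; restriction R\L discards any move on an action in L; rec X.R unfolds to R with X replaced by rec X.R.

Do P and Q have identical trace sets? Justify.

trace-equivalent

Reachable graph of P (5 states):
  u0 = b.b.a.a.(rec X. b.b.a.a.X) has moves ··b··> u1
  u1 = b.a.a.(rec X. b.b.a.a.X) has moves ··b··> u2
  u2 = a.a.(rec X. b.b.a.a.X) has moves ··a··> u3
  u3 = a.(rec X. b.b.a.a.X) has moves ··a··> u4
  u4 = rec X. b.b.a.a.X has moves ··b··> u1
Reachable graph of Q (4 states):
  v0 = rec X. b.b.a.a.X has moves ··b··> v1
  v1 = b.a.a.(rec X. b.b.a.a.X) has moves ··b··> v2
  v2 = a.a.(rec X. b.b.a.a.X) has moves ··a··> v3
  v3 = a.(rec X. b.b.a.a.X) has moves ··a··> v0
Partition-refinement fixed point:
  B0 = {u0, u4, v0}
  B1 = {u1, v1}
  B2 = {u2, v2}
  B3 = {u3, v3}
u0 ∈ B0, v0 ∈ B0 → same block
Bisimilar ⇒ trace-equivalent.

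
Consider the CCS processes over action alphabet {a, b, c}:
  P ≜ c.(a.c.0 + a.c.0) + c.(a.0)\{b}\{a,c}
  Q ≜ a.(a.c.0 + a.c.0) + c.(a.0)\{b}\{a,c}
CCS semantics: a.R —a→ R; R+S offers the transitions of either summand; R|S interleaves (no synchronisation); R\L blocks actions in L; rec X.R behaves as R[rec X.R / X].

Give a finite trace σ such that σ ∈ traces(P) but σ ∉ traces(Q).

ca

LTS(P): 5 reachable states
  u0 = c.(a.c.0 + a.c.0) + c.(a.0)\{b}\{a,c} | —c→ u1, —c→ u2
  u1 = (a.0)\{b}\{a,c} | ·
  u2 = a.c.0 + a.c.0 | —a→ u3
  u3 = c.0 | —c→ u4
  u4 = 0 | ·
LTS(Q): 5 reachable states
  v0 = a.(a.c.0 + a.c.0) + c.(a.0)\{b}\{a,c} | —a→ v1, —c→ v2
  v1 = a.c.0 + a.c.0 | —a→ v3
  v2 = (a.0)\{b}\{a,c} | ·
  v3 = c.0 | —c→ v4
  v4 = 0 | ·
Trace ⟨ca⟩ through P, begin at {u0}:
  [1] c ⇒ {u1, u2}
  [2] a ⇒ {u3}
  ✓ P
Trace ⟨ca⟩ through Q, begin at {v0}:
  [1] c ⇒ {v2}
  [2] a ⇒ ∅ (Q stuck)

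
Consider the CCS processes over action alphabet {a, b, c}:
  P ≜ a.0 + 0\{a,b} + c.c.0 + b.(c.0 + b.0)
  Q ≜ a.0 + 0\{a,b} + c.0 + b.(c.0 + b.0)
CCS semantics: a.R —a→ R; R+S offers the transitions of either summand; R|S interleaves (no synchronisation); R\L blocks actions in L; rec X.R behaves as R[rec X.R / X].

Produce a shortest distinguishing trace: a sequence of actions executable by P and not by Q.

cc

LTS(P): 4 reachable states
  s0 = a.0 + 0\{a,b} + c.c.0 + b.(c.0 + b.0) has moves --a--▸ s1, --b--▸ s2, --c--▸ s3
  s1 = 0 has moves ∅
  s2 = c.0 + b.0 has moves --b--▸ s1, --c--▸ s1
  s3 = c.0 has moves --c--▸ s1
LTS(Q): 3 reachable states
  t0 = a.0 + 0\{a,b} + c.0 + b.(c.0 + b.0) has moves --a--▸ t1, --b--▸ t2, --c--▸ t1
  t1 = 0 has moves ∅
  t2 = c.0 + b.0 has moves --b--▸ t1, --c--▸ t1
Executing cc from P (initial set {s0}):
  step 1 (c): {s3}
  step 2 (c): {s1}
  P completes σ.
Executing cc from Q (initial set {t0}):
  step 1 (c): {t1}
  step 2 (c): ∅ (Q stuck)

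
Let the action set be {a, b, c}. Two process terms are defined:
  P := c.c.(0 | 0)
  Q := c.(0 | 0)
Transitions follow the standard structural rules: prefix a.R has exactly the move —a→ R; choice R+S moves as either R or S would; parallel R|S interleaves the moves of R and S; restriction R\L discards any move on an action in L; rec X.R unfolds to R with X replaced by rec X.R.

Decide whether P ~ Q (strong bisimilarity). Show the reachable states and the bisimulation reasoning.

not bisimilar

P's transition system — 3 states:
  m0 = c.c.(0 | 0) → ··c··> m1
  m1 = c.(0 | 0) → ··c··> m2
  m2 = 0 | 0 → deadlocked
Q's transition system — 2 states:
  n0 = c.(0 | 0) → ··c··> n1
  n1 = 0 | 0 → deadlocked
Coarsest stable partition (strong bisimilarity classes):
  B0 = {m0}
  B1 = {m1, n0}
  B2 = {m2, n1}
m0 ∈ B0, n0 ∈ B1 → different blocks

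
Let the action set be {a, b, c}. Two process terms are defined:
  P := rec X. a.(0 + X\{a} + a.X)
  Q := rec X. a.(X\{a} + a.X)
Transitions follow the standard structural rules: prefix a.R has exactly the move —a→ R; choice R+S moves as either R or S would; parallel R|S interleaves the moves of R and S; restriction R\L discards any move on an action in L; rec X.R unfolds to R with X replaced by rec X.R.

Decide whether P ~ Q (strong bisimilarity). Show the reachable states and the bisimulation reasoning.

LTS(P): 2 reachable states
  p0 = rec X. a.(0 + X\{a} + a.X) ⊢ -a-> p1
  p1 = 0 + (rec X. a.(0 + X\{a} + a.X))\{a} + a.(rec X. a.(0 + X\{a} + a.X)) ⊢ -a-> p0
LTS(Q): 2 reachable states
  q0 = rec X. a.(X\{a} + a.X) ⊢ -a-> q1
  q1 = (rec X. a.(X\{a} + a.X))\{a} + a.(rec X. a.(X\{a} + a.X)) ⊢ -a-> q0
Bisimilarity quotient blocks:
  B0 = {p0, p1, q0, q1}
p0 ∈ B0, q0 ∈ B0 → same block

YES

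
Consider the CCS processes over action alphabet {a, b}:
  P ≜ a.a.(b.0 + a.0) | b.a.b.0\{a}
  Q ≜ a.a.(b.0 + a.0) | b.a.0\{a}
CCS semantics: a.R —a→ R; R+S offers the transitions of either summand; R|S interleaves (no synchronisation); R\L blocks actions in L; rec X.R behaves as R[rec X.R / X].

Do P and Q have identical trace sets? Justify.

trace-distinct — witness ⟨bab⟩

LTS(P): 16 reachable states
  s0 = a.a.(b.0 + a.0) | b.a.b.0\{a} | --a--▸ s1, --b--▸ s2
  s1 = a.(b.0 + a.0) | b.a.b.0\{a} | --a--▸ s3, --b--▸ s4
  s2 = a.a.(b.0 + a.0) | a.b.0\{a} | --a--▸ s4, --a--▸ s5
  s3 = (b.0 + a.0) | b.a.b.0\{a} | --a--▸ s6, --b--▸ s6, --b--▸ s7
  s4 = a.(b.0 + a.0) | a.b.0\{a} | --a--▸ s7, --a--▸ s8
  s5 = a.a.(b.0 + a.0) | b.0\{a} | --a--▸ s8, --b--▸ s9
  s6 = 0 | b.a.b.0\{a} | --b--▸ s10
  s7 = (b.0 + a.0) | a.b.0\{a} | --a--▸ s10, --a--▸ s11, --b--▸ s10
  s8 = a.(b.0 + a.0) | b.0\{a} | --a--▸ s11, --b--▸ s12
  s9 = a.a.(b.0 + a.0) | 0\{a} | --a--▸ s12
  s10 = 0 | a.b.0\{a} | --a--▸ s13
  s11 = (b.0 + a.0) | b.0\{a} | --a--▸ s13, --b--▸ s13, --b--▸ s14
  s12 = a.(b.0 + a.0) | 0\{a} | --a--▸ s14
  s13 = 0 | b.0\{a} | --b--▸ s15
  s14 = (b.0 + a.0) | 0\{a} | --a--▸ s15, --b--▸ s15
  s15 = 0 | 0\{a} | ·
LTS(Q): 12 reachable states
  t0 = a.a.(b.0 + a.0) | b.a.0\{a} | --a--▸ t1, --b--▸ t2
  t1 = a.(b.0 + a.0) | b.a.0\{a} | --a--▸ t3, --b--▸ t4
  t2 = a.a.(b.0 + a.0) | a.0\{a} | --a--▸ t4, --a--▸ t5
  t3 = (b.0 + a.0) | b.a.0\{a} | --a--▸ t6, --b--▸ t6, --b--▸ t7
  t4 = a.(b.0 + a.0) | a.0\{a} | --a--▸ t7, --a--▸ t8
  t5 = a.a.(b.0 + a.0) | 0\{a} | --a--▸ t8
  t6 = 0 | b.a.0\{a} | --b--▸ t9
  t7 = (b.0 + a.0) | a.0\{a} | --a--▸ t10, --a--▸ t9, --b--▸ t9
  t8 = a.(b.0 + a.0) | 0\{a} | --a--▸ t10
  t9 = 0 | a.0\{a} | --a--▸ t11
  t10 = (b.0 + a.0) | 0\{a} | --a--▸ t11, --b--▸ t11
  t11 = 0 | 0\{a} | ·
Trace ⟨bab⟩ through P, begin at {s0}:
  step 1 (b): {s2}
  step 2 (a): {s4, s5}
  step 3 (b): {s9}
  ✓ P
Trace ⟨bab⟩ through Q, begin at {t0}:
  step 1 (b): {t2}
  step 2 (a): {t4, t5}
  step 3 (b): ∅ (Q stuck)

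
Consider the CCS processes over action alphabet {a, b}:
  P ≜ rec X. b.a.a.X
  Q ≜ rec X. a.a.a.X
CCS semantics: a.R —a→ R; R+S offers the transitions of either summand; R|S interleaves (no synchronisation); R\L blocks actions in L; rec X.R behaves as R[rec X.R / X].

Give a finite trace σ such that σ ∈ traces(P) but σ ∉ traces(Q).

LTS(P): 3 reachable states
  s0 = rec X. b.a.a.X :: -b-> s1
  s1 = a.a.(rec X. b.a.a.X) :: -a-> s2
  s2 = a.(rec X. b.a.a.X) :: -a-> s0
LTS(Q): 3 reachable states
  t0 = rec X. a.a.a.X :: -a-> t1
  t1 = a.a.(rec X. a.a.a.X) :: -a-> t2
  t2 = a.(rec X. a.a.a.X) :: -a-> t0
Run σ = ⟨b⟩ on P: start {s0}
  [1] b ⇒ {s1}
  ✓ P
Run σ = ⟨b⟩ on Q: start {t0}
  [1] b ⇒ ∅ (Q stuck)

b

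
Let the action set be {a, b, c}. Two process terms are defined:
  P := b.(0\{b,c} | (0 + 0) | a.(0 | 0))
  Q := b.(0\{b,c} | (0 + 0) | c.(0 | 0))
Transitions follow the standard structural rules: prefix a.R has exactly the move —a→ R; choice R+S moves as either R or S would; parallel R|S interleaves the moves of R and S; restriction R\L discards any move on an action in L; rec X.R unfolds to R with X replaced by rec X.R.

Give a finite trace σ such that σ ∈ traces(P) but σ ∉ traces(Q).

P's transition system — 3 states:
  m0 = b.(0\{b,c} | (0 + 0) | a.(0 | 0)) → =b=> m1
  m1 = 0\{b,c} | (0 + 0) | a.(0 | 0) → =a=> m2
  m2 = 0\{b,c} | (0 + 0) | (0 | 0) → deadlocked
Q's transition system — 3 states:
  n0 = b.(0\{b,c} | (0 + 0) | c.(0 | 0)) → =b=> n1
  n1 = 0\{b,c} | (0 + 0) | c.(0 | 0) → =c=> n2
  n2 = 0\{b,c} | (0 + 0) | (0 | 0) → deadlocked
Run σ = ⟨ba⟩ on P: start {m0}
  step 1 (b): {m1}
  step 2 (a): {m2}
  — P admits the full trace.
Run σ = ⟨ba⟩ on Q: start {n0}
  step 1 (b): {n1}
  step 2 (a): no successor for Q

ba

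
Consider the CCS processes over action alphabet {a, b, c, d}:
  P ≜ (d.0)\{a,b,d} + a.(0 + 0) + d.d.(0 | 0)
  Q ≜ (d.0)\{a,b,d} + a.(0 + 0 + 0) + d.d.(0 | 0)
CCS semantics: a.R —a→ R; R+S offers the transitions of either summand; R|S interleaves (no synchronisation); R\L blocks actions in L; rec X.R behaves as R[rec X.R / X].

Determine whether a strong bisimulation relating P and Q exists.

Reachable graph of P (4 states):
  u0 = (d.0)\{a,b,d} + a.(0 + 0) + d.d.(0 | 0) | ··a··> u1, ··d··> u2
  u1 = 0 + 0 | stopped
  u2 = d.(0 | 0) | ··d··> u3
  u3 = 0 | 0 | stopped
Reachable graph of Q (4 states):
  v0 = (d.0)\{a,b,d} + a.(0 + 0 + 0) + d.d.(0 | 0) | ··a··> v1, ··d··> v2
  v1 = 0 + 0 + 0 | stopped
  v2 = d.(0 | 0) | ··d··> v3
  v3 = 0 | 0 | stopped
Bisimilarity quotient blocks:
  B0 = {u0, v0}
  B1 = {u1, u3, v1, v3}
  B2 = {u2, v2}
u0 ∈ B0, v0 ∈ B0 → same block

P ~ Q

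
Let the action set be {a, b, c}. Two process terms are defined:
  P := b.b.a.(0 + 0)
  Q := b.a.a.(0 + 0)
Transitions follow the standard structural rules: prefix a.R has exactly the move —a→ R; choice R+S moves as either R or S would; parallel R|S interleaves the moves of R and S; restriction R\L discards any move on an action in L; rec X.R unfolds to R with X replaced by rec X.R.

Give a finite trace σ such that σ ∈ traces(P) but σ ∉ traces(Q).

bb

Reachable graph of P (4 states):
  m0 = b.b.a.(0 + 0) :: —b→ m1
  m1 = b.a.(0 + 0) :: —b→ m2
  m2 = a.(0 + 0) :: —a→ m3
  m3 = 0 + 0 :: ·
Reachable graph of Q (4 states):
  n0 = b.a.a.(0 + 0) :: —b→ n1
  n1 = a.a.(0 + 0) :: —a→ n2
  n2 = a.(0 + 0) :: —a→ n3
  n3 = 0 + 0 :: ·
Trace ⟨bb⟩ through P, begin at {m0}:
  step 1 (b): {m1}
  step 2 (b): {m2}
  — P admits the full trace.
Trace ⟨bb⟩ through Q, begin at {n0}:
  step 1 (b): {n1}
  step 2 (b): no successor for Q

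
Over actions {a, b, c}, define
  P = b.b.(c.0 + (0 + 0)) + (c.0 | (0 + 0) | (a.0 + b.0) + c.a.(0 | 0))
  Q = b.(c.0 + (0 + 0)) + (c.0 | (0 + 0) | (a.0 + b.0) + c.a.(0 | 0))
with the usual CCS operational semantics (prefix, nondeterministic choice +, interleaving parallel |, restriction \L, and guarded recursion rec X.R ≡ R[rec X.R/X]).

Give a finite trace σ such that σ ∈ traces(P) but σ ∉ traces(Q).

bb

P's transition system — 9 states:
  s0 = b.b.(c.0 + (0 + 0)) + (c.0 | (0 + 0) | (a.0 + b.0) + c.a.(0 | 0)) → -a-> s1, -b-> s1, -b-> s2, -c-> s3, -c-> s4
  s1 = c.0 | (0 + 0) | 0 → -c-> s5
  s2 = b.(c.0 + (0 + 0)) → -b-> s6
  s3 = 0 | (0 + 0) | (a.0 + b.0) → -a-> s5, -b-> s5
  s4 = a.(0 | 0) → -a-> s7
  s5 = 0 | (0 + 0) | 0 → deadlocked
  s6 = c.0 + (0 + 0) → -c-> s8
  s7 = 0 | 0 → deadlocked
  s8 = 0 → deadlocked
Q's transition system — 8 states:
  t0 = b.(c.0 + (0 + 0)) + (c.0 | (0 + 0) | (a.0 + b.0) + c.a.(0 | 0)) → -a-> t1, -b-> t1, -b-> t2, -c-> t3, -c-> t4
  t1 = c.0 | (0 + 0) | 0 → -c-> t5
  t2 = c.0 + (0 + 0) → -c-> t6
  t3 = 0 | (0 + 0) | (a.0 + b.0) → -a-> t5, -b-> t5
  t4 = a.(0 | 0) → -a-> t7
  t5 = 0 | (0 + 0) | 0 → deadlocked
  t6 = 0 → deadlocked
  t7 = 0 | 0 → deadlocked
Run σ = ⟨bb⟩ on P: start {s0}
  after b @ step 1: {s1, s2}
  after b @ step 2: {s6}
  ✓ P
Run σ = ⟨bb⟩ on Q: start {t0}
  after b @ step 1: {t1, t2}
  after b @ step 2: no successor for Q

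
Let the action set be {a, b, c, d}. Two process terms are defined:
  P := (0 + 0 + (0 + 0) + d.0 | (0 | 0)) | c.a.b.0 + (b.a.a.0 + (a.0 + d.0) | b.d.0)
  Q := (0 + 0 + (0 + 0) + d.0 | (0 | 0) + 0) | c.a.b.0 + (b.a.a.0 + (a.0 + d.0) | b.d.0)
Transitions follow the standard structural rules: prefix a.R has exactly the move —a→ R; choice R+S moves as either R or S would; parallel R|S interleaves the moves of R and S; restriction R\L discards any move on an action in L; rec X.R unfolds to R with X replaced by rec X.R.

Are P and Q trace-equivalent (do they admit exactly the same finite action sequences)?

trace-equivalent

P's transition system — 16 states:
  u0 = (0 + 0 + (0 + 0) + d.0 | (0 | 0)) | c.a.b.0 + (b.a.a.0 + (a.0 + d.0) | b.d.0) | --a--▸ u1, --b--▸ u2, --b--▸ u3, --c--▸ u4, --d--▸ u1, --d--▸ u5
  u1 = 0 | b.d.0 | --b--▸ u6
  u2 = (a.0 + d.0) | d.0 | --a--▸ u6, --d--▸ u6, --d--▸ u7
  u3 = a.a.0 | --a--▸ u8
  u4 = (0 + 0 + (0 + 0) + d.0 | (0 | 0)) | a.b.0 | --a--▸ u9, --d--▸ u10
  u5 = 0 | (0 | 0) | c.a.b.0 | --c--▸ u10
  u6 = 0 | d.0 | --d--▸ u11
  u7 = (a.0 + d.0) | 0 | --a--▸ u11, --d--▸ u11
  u8 = a.0 | --a--▸ u12
  u9 = (0 + 0 + (0 + 0) + d.0 | (0 | 0)) | b.0 | --b--▸ u13, --d--▸ u14
  u10 = 0 | (0 | 0) | a.b.0 | --a--▸ u14
  u11 = 0 | 0 | deadlocked
  u12 = 0 | deadlocked
  u13 = (0 + 0 + (0 + 0) + d.0 | (0 | 0)) | 0 | --d--▸ u15
  u14 = 0 | (0 | 0) | b.0 | --b--▸ u15
  u15 = 0 | (0 | 0) | 0 | deadlocked
Q's transition system — 16 states:
  v0 = (0 + 0 + (0 + 0) + d.0 | (0 | 0) + 0) | c.a.b.0 + (b.a.a.0 + (a.0 + d.0) | b.d.0) | --a--▸ v1, --b--▸ v2, --b--▸ v3, --c--▸ v4, --d--▸ v1, --d--▸ v5
  v1 = 0 | b.d.0 | --b--▸ v6
  v2 = (a.0 + d.0) | d.0 | --a--▸ v6, --d--▸ v6, --d--▸ v7
  v3 = a.a.0 | --a--▸ v8
  v4 = (0 + 0 + (0 + 0) + d.0 | (0 | 0) + 0) | a.b.0 | --a--▸ v9, --d--▸ v10
  v5 = 0 | (0 | 0) | c.a.b.0 | --c--▸ v10
  v6 = 0 | d.0 | --d--▸ v11
  v7 = (a.0 + d.0) | 0 | --a--▸ v11, --d--▸ v11
  v8 = a.0 | --a--▸ v12
  v9 = (0 + 0 + (0 + 0) + d.0 | (0 | 0) + 0) | b.0 | --b--▸ v13, --d--▸ v14
  v10 = 0 | (0 | 0) | a.b.0 | --a--▸ v14
  v11 = 0 | 0 | deadlocked
  v12 = 0 | deadlocked
  v13 = (0 + 0 + (0 + 0) + d.0 | (0 | 0) + 0) | 0 | --d--▸ v15
  v14 = 0 | (0 | 0) | b.0 | --b--▸ v15
  v15 = 0 | (0 | 0) | 0 | deadlocked
Partition-refinement fixed point:
  B0 = {u0, v0}
  B1 = {u4, v4}
  B2 = {u9, v9}
  B3 = {u14, v14}
  B4 = {u11, u12, u15, v11, v12, v15}
  B5 = {u13, u6, v13, v6}
  B6 = {u10, v10}
  B7 = {u5, v5}
  B8 = {u1, v1}
  B9 = {u2, v2}
  B10 = {u7, v7}
  B11 = {u3, v3}
  B12 = {u8, v8}
u0 ∈ B0, v0 ∈ B0 → same block
Bisimilar ⇒ trace-equivalent.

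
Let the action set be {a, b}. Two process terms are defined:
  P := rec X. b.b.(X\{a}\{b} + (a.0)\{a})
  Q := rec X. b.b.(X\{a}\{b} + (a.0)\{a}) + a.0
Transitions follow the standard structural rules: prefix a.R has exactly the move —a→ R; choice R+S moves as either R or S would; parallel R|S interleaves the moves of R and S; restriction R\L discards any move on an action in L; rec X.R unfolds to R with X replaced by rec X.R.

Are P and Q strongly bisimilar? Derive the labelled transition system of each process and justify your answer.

Reachable graph of P (3 states):
  p0 = rec X. b.b.(X\{a}\{b} + (a.0)\{a}) ⊢ —b→ p1
  p1 = b.((rec X. b.b.(X\{a}\{b} + (a.0)\{a}))\{a}\{b} + (a.0)\{a}) ⊢ —b→ p2
  p2 = (rec X. b.b.(X\{a}\{b} + (a.0)\{a}))\{a}\{b} + (a.0)\{a} ⊢ stopped
Reachable graph of Q (4 states):
  q0 = rec X. b.b.(X\{a}\{b} + (a.0)\{a}) + a.0 ⊢ —a→ q1, —b→ q2
  q1 = 0 ⊢ stopped
  q2 = b.((rec X. b.b.(X\{a}\{b} + (a.0)\{a}) + a.0)\{a}\{b} + (a.0)\{a}) ⊢ —b→ q3
  q3 = (rec X. b.b.(X\{a}\{b} + (a.0)\{a}) + a.0)\{a}\{b} + (a.0)\{a} ⊢ stopped
Coarsest stable partition (strong bisimilarity classes):
  B0 = {p0}
  B1 = {p1, q2}
  B2 = {p2, q1, q3}
  B3 = {q0}
p0 ∈ B0, q0 ∈ B3 → different blocks

NO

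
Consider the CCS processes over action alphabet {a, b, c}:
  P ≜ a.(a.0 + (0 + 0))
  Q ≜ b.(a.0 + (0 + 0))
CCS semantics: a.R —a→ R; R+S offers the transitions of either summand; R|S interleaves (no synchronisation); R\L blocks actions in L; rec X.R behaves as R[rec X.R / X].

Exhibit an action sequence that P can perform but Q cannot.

LTS(P): 3 reachable states
  u0 = a.(a.0 + (0 + 0)) | —a→ u1
  u1 = a.0 + (0 + 0) | —a→ u2
  u2 = 0 | ∅
LTS(Q): 3 reachable states
  v0 = b.(a.0 + (0 + 0)) | —b→ v1
  v1 = a.0 + (0 + 0) | —a→ v2
  v2 = 0 | ∅
Trace ⟨a⟩ through P, begin at {u0}:
  [1] a ⇒ {u1}
  ✓ P
Trace ⟨a⟩ through Q, begin at {v0}:
  [1] a ⇒ no successor for Q

a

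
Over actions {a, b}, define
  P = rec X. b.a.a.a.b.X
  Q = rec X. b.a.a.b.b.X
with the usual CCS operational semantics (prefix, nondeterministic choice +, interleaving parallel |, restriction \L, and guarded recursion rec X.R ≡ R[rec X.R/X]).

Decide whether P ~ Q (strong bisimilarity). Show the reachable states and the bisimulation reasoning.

P's transition system — 5 states:
  s0 = rec X. b.a.a.a.b.X → --b--▸ s1
  s1 = a.a.a.b.(rec X. b.a.a.a.b.X) → --a--▸ s2
  s2 = a.a.b.(rec X. b.a.a.a.b.X) → --a--▸ s3
  s3 = a.b.(rec X. b.a.a.a.b.X) → --a--▸ s4
  s4 = b.(rec X. b.a.a.a.b.X) → --b--▸ s0
Q's transition system — 5 states:
  t0 = rec X. b.a.a.b.b.X → --b--▸ t1
  t1 = a.a.b.b.(rec X. b.a.a.b.b.X) → --a--▸ t2
  t2 = a.b.b.(rec X. b.a.a.b.b.X) → --a--▸ t3
  t3 = b.b.(rec X. b.a.a.b.b.X) → --b--▸ t4
  t4 = b.(rec X. b.a.a.b.b.X) → --b--▸ t0
Partition-refinement fixed point:
  B0 = {s0}
  B1 = {s1}
  B2 = {s2}
  B3 = {s3}
  B4 = {s4}
  B5 = {t0}
  B6 = {t1}
  B7 = {t2}
  B8 = {t3}
  B9 = {t4}
s0 ∈ B0, t0 ∈ B5 → different blocks

P ≁ Q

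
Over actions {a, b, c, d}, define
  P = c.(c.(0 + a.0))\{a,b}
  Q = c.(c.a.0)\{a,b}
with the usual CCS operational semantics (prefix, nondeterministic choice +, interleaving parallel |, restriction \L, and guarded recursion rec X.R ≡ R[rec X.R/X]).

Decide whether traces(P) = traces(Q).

trace-equivalent

Reachable graph of P (3 states):
  s0 = c.(c.(0 + a.0))\{a,b} → --c--▸ s1
  s1 = (c.(0 + a.0))\{a,b} → --c--▸ s2
  s2 = (0 + a.0)\{a,b} → ·
Reachable graph of Q (3 states):
  t0 = c.(c.a.0)\{a,b} → --c--▸ t1
  t1 = (c.a.0)\{a,b} → --c--▸ t2
  t2 = (a.0)\{a,b} → ·
Bisimilarity quotient blocks:
  B0 = {s0, t0}
  B1 = {s1, t1}
  B2 = {s2, t2}
s0 ∈ B0, t0 ∈ B0 → same block
Bisimilar ⇒ trace-equivalent.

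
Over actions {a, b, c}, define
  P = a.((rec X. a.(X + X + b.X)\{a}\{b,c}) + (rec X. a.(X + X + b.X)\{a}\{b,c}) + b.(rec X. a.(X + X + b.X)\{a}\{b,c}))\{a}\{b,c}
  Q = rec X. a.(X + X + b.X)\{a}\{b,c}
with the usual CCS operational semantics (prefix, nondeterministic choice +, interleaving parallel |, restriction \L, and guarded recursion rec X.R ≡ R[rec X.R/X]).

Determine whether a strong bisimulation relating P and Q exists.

bisimilar

LTS(P): 2 reachable states
  u0 = a.((rec X. a.(X + X + b.X)\{a}\{b,c}) + (rec X. a.(X + X + b.X)\{a}\{b,c}) + b.(rec X. a.(X + X + b.X)\{a}\{b,c}))\{a}\{b,c} :: =a=> u1
  u1 = ((rec X. a.(X + X + b.X)\{a}\{b,c}) + (rec X. a.(X + X + b.X)\{a}\{b,c}) + b.(rec X. a.(X + X + b.X)\{a}\{b,c}))\{a}\{b,c} :: ·
LTS(Q): 2 reachable states
  v0 = rec X. a.(X + X + b.X)\{a}\{b,c} :: =a=> v1
  v1 = ((rec X. a.(X + X + b.X)\{a}\{b,c}) + (rec X. a.(X + X + b.X)\{a}\{b,c}) + b.(rec X. a.(X + X + b.X)\{a}\{b,c}))\{a}\{b,c} :: ·
Bisimilarity quotient blocks:
  B0 = {u0, v0}
  B1 = {u1, v1}
u0 ∈ B0, v0 ∈ B0 → same block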